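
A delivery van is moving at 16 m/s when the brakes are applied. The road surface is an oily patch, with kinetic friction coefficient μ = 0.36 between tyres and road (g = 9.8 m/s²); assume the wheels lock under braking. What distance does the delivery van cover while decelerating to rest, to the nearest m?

Braking distance ≈ 36 m

a = μg = 0.36 × 9.8 = 3.528 m/s².
Braking distance = v²/(2a) = 16.0000² / (2 × 3.528) = 256.000 / 7.056 = 36.281 m.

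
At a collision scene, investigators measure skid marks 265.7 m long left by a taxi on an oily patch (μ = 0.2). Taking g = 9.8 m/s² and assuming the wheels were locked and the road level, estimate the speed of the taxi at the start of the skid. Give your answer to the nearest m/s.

Deceleration a = μg = 0.2 × 9.8 = 1.960 m/s².
v = √(2a·d) = √(2 × 1.960 × 265.7) = √1041.544 = 32.2730 m/s.

Initial speed ≈ 32 m/s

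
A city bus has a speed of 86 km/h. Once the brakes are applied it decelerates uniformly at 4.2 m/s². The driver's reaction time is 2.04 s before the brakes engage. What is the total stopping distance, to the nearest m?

Total stopping distance ≈ 117 m

86 km/h ÷ 3.6 = 23.8889 m/s.
Reaction distance = v·t_r = 23.8889 × 2.04 = 48.733 m.
Braking distance = v²/(2a) = 23.8889² / (2 × 4.200) = 570.680 / 8.400 = 67.938 m.
Total = 48.733 + 67.938 = 116.671 m.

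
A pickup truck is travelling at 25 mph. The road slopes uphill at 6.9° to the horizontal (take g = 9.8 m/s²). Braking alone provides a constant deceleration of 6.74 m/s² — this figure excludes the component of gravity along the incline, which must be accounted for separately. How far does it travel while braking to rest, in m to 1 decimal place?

Braking distance ≈ 7.9 m

25 mph × 0.44704 = 11.1760 m/s.
Gravity along the uphill slope adds to the braking deceleration: a_eff = 6.740 + 9.8·sin 6.9° = 6.740 + 1.177 = 7.917 m/s².
Braking distance = v²/(2a) = 11.1760² / (2 × 7.917) = 124.903 / 15.834 = 7.888 m.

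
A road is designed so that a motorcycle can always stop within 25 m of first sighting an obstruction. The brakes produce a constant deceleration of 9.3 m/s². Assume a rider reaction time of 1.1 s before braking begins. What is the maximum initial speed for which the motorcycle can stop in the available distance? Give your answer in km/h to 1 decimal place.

Maximum speed ≈ 49.1 km/h

Stopping distance: v·t_r + v²/(2a) = 25 with t_r = 1.1 s and a = 9.300 m/s².
So v² + 20.460 v − 465.00 = 0.
Positive root: v = −a·t_r + √((a·t_r)² + 2a·d) = −10.230 + √(104.653 + 465.00) = 13.6374 m/s.
13.6374 m/s × 3.6 = 49.095 km/h.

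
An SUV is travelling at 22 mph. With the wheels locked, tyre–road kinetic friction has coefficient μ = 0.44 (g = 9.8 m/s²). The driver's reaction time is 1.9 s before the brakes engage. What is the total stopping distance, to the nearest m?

Total stopping distance ≈ 30 m

22 mph × 0.44704 = 9.8349 m/s.
a = μg = 0.44 × 9.8 = 4.312 m/s².
Reaction distance = v·t_r = 9.8349 × 1.9 = 18.686 m.
Braking distance = v²/(2a) = 9.8349² / (2 × 4.312) = 96.725 / 8.624 = 11.216 m.
Total = 18.686 + 11.216 = 29.902 m.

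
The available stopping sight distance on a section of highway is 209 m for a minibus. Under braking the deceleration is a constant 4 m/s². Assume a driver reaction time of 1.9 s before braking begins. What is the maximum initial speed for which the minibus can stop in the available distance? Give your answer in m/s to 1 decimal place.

Stopping distance: v·t_r + v²/(2a) = 209 with t_r = 1.9 s and a = 4.000 m/s².
So v² + 15.200 v − 1672.00 = 0.
Positive root: v = −a·t_r + √((a·t_r)² + 2a·d) = −7.600 + √(57.760 + 1672.00) = 33.9904 m/s.

Maximum speed ≈ 34.0 m/s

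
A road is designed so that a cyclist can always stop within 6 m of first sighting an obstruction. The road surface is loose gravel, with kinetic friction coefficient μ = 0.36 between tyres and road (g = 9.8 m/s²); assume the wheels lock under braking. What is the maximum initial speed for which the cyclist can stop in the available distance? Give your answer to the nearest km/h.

a = μg = 0.36 × 9.8 = 3.528 m/s².
v²/(2a) = d ⇒ v = √(2 × 3.528 × 6) = √42.34 = 6.5069 m/s.
6.5069 m/s × 3.6 = 23.425 km/h.

Maximum speed ≈ 23 km/h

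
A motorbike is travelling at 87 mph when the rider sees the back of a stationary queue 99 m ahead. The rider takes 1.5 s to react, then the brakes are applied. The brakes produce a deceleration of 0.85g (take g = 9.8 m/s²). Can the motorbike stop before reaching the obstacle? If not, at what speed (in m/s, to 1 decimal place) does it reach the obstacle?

No — it strikes the obstacle at 28.9 m/s

87 mph × 0.44704 = 38.8925 m/s.
a = 0.85 × 9.8 = 8.330 m/s².
Reaction distance = 38.8925 × 1.5 = 58.339 m.
Braking distance needed to stop: v²/(2a) = 1512.627 / 16.660 = 90.794 m, so total needed = 58.339 + 90.794 = 149.133 m > 99 m — it cannot stop.
Distance remaining when braking begins: 99 − 58.339 = 40.661 m.
v² = v₀² − 2a·d = 1512.627 − 2 × 8.330 × 40.661 = 835.215 m²/s².
v = √835.215 = 28.900 m/s.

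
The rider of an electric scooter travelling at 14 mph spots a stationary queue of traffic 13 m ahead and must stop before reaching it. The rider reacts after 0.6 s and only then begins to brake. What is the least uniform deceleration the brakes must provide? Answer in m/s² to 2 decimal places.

14 mph × 0.44704 = 6.2586 m/s.
Distance covered during reaction = 6.2586 × 0.6 = 3.755 m.
Distance available for braking: 13 − 3.755 = 9.245 m.
v² = 2a·d ⇒ a = v²/(2d) = 6.2586² / (2 × 9.245) = 39.170 / 18.490 = 2.1184 m/s².

Required deceleration ≈ 2.12 m/s²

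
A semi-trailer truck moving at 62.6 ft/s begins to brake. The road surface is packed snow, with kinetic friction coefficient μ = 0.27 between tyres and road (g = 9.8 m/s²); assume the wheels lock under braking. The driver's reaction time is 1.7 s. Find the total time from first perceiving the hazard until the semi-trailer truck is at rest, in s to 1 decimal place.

62.6 ft/s × 0.3048 = 19.0805 m/s.
a = μg = 0.27 × 9.8 = 2.646 m/s².
Braking time = v/a = 19.0805 / 2.646 = 7.211 s.
Total = 1.7 + 7.211 = 8.911 s.

Total time ≈ 8.9 s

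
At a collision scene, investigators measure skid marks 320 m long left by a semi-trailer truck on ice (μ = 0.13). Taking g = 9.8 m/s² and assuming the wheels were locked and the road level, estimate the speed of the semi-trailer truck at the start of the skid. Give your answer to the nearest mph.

Initial speed ≈ 64 mph

Deceleration a = μg = 0.13 × 9.8 = 1.274 m/s².
v = √(2a·d) = √(2 × 1.274 × 320) = √815.360 = 28.5545 m/s.
= 28.5545 ÷ 0.44704 = 63.875 mph.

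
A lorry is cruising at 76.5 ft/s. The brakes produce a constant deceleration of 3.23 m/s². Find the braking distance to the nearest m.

76.5 ft/s × 0.3048 = 23.3172 m/s.
Braking distance = v²/(2a) = 23.3172² / (2 × 3.230) = 543.692 / 6.460 = 84.163 m.

Braking distance ≈ 84 m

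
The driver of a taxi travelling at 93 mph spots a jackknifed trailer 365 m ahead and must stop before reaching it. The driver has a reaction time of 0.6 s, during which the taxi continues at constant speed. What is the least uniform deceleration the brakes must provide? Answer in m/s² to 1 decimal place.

Required deceleration ≈ 2.5 m/s²

93 mph × 0.44704 = 41.5747 m/s.
Distance covered during reaction = 41.5747 × 0.6 = 24.945 m.
Distance available for braking: 365 − 24.945 = 340.055 m.
v² = 2a·d ⇒ a = v²/(2d) = 41.5747² / (2 × 340.055) = 1728.456 / 680.110 = 2.5414 m/s².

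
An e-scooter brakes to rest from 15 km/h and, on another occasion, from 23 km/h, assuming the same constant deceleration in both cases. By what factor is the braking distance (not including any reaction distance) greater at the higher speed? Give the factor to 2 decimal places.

Braking distance d = v²/(2a), so with a fixed, d ∝ v².
Factor = (23/15)² = 1.5333² = 2.3510.

Factor ≈ 2.35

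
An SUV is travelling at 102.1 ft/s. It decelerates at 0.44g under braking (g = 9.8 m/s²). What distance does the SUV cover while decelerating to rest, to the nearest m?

102.1 ft/s × 0.3048 = 31.1201 m/s.
a = 0.44 × 9.8 = 4.312 m/s².
Braking distance = v²/(2a) = 31.1201² / (2 × 4.312) = 968.461 / 8.624 = 112.298 m.

Braking distance ≈ 112 m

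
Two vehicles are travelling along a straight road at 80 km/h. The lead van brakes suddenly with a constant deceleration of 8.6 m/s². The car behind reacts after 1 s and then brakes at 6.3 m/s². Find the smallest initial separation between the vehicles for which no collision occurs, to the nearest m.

Minimum gap ≈ 33 m

80 km/h ÷ 3.6 = 22.2222 m/s.
Leader travels v²/(2a_L) = 493.826 / 17.200 = 28.711 m before stopping.
Follower covers v·t_r = 22.2222 × 1 = 22.222 m while reacting, then v²/(2a_F) = 493.826 / 12.600 = 39.193 m while braking, for a total of 22.222 + 39.193 = 61.415 m.
Since a_F ≤ a_L and the follower starts braking later, the follower is never slower than the leader, so the closest approach is when both have stopped.
Minimum gap = 61.415 − 28.711 = 32.704 m.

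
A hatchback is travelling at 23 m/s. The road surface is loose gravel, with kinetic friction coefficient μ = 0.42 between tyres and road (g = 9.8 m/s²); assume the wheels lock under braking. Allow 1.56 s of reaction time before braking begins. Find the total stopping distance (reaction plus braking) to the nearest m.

Total stopping distance ≈ 100 m

a = μg = 0.42 × 9.8 = 4.116 m/s².
Reaction distance = v·t_r = 23.0000 × 1.56 = 35.880 m.
Braking distance = v²/(2a) = 23.0000² / (2 × 4.116) = 529.000 / 8.232 = 64.261 m.
Total = 35.880 + 64.261 = 100.141 m.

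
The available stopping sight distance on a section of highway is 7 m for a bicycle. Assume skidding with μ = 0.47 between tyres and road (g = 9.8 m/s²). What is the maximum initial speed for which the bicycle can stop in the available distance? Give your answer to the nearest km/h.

Maximum speed ≈ 29 km/h

a = μg = 0.47 × 9.8 = 4.606 m/s².
v²/(2a) = d ⇒ v = √(2 × 4.606 × 7) = √64.48 = 8.0299 m/s.
8.0299 m/s × 3.6 = 28.908 km/h.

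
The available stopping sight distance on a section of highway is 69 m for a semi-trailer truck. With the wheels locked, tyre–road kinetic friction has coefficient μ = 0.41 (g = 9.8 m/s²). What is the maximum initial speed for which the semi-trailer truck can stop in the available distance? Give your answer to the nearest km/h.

a = μg = 0.41 × 9.8 = 4.018 m/s².
v²/(2a) = d ⇒ v = √(2 × 4.018 × 69) = √554.48 = 23.5474 m/s.
23.5474 m/s × 3.6 = 84.771 km/h.

Maximum speed ≈ 85 km/h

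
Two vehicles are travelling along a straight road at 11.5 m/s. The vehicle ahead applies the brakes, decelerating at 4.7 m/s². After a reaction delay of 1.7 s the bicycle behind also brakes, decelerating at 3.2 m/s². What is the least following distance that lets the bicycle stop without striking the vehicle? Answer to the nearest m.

Minimum gap ≈ 26 m

Leader travels v²/(2a_L) = 132.250 / 9.400 = 14.069 m before stopping.
Follower covers v·t_r = 11.5000 × 1.7 = 19.550 m while reacting, then v²/(2a_F) = 132.250 / 6.400 = 20.664 m while braking, for a total of 19.550 + 20.664 = 40.214 m.
Since a_F ≤ a_L and the follower starts braking later, the follower is never slower than the leader, so the closest approach is when both have stopped.
Minimum gap = 40.214 − 14.069 = 26.145 m.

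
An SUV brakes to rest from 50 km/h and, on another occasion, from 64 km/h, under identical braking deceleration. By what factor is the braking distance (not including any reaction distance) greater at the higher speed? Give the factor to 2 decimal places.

Braking distance d = v²/(2a), so with a fixed, d ∝ v².
Factor = (64/50)² = 1.2800² = 1.6384.

Factor ≈ 1.64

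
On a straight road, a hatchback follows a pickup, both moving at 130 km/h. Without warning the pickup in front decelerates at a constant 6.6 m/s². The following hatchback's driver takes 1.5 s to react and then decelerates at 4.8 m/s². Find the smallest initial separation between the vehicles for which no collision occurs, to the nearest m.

Minimum gap ≈ 91 m

130 km/h ÷ 3.6 = 36.1111 m/s.
Leader travels v²/(2a_L) = 1304.012 / 13.200 = 98.789 m before stopping.
Follower covers v·t_r = 36.1111 × 1.5 = 54.167 m while reacting, then v²/(2a_F) = 1304.012 / 9.600 = 135.835 m while braking, for a total of 54.167 + 135.835 = 190.002 m.
Since a_F ≤ a_L and the follower starts braking later, the follower is never slower than the leader, so the closest approach is when both have stopped.
Minimum gap = 190.002 − 98.789 = 91.213 m.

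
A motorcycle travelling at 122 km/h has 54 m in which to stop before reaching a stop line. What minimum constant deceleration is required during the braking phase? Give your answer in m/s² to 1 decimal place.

Required deceleration ≈ 10.6 m/s²

122 km/h ÷ 3.6 = 33.8889 m/s.
v² = 2a·d ⇒ a = v²/(2d) = 33.8889² / (2 × 54.000) = 1148.458 / 108.000 = 10.6339 m/s².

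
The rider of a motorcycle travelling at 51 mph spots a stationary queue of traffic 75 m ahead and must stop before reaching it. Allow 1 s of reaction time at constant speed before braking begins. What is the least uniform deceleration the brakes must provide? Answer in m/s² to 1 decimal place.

Required deceleration ≈ 5.0 m/s²

51 mph × 0.44704 = 22.7990 m/s.
Distance covered during reaction = 22.7990 × 1 = 22.799 m.
Distance available for braking: 75 − 22.799 = 52.201 m.
v² = 2a·d ⇒ a = v²/(2d) = 22.7990² / (2 × 52.201) = 519.794 / 104.402 = 4.9788 m/s².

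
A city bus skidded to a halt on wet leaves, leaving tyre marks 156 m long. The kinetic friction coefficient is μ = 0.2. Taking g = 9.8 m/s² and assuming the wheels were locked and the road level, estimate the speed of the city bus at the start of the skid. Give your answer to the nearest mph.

Initial speed ≈ 55 mph

Deceleration a = μg = 0.2 × 9.8 = 1.960 m/s².
v = √(2a·d) = √(2 × 1.960 × 156) = √611.520 = 24.7289 m/s.
= 24.7289 ÷ 0.44704 = 55.317 mph.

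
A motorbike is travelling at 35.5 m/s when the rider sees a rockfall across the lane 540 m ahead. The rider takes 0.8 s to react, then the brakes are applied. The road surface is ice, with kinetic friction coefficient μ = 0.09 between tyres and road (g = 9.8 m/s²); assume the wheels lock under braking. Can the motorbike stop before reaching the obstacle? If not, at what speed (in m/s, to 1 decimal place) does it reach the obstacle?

a = μg = 0.09 × 9.8 = 0.882 m/s².
Reaction distance = 35.5000 × 0.8 = 28.400 m.
Braking distance needed to stop: v²/(2a) = 1260.250 / 1.764 = 714.427 m, so total needed = 28.400 + 714.427 = 742.827 m > 540 m — it cannot stop.
Distance remaining when braking begins: 540 − 28.400 = 511.600 m.
v² = v₀² − 2a·d = 1260.250 − 2 × 0.882 × 511.600 = 357.788 m²/s².
v = √357.788 = 18.915 m/s.

No — it strikes the obstacle at 18.9 m/s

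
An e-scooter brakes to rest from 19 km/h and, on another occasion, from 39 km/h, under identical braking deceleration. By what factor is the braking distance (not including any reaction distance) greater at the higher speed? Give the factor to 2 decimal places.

Factor ≈ 4.21

Braking distance d = v²/(2a), so with a fixed, d ∝ v².
Factor = (39/19)² = 2.0526² = 4.2132.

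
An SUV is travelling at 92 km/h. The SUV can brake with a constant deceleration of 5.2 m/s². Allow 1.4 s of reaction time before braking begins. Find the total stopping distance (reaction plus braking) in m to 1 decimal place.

92 km/h ÷ 3.6 = 25.5556 m/s.
Reaction distance = v·t_r = 25.5556 × 1.4 = 35.778 m.
Braking distance = v²/(2a) = 25.5556² / (2 × 5.200) = 653.089 / 10.400 = 62.797 m.
Total = 35.778 + 62.797 = 98.575 m.

Total stopping distance ≈ 98.6 m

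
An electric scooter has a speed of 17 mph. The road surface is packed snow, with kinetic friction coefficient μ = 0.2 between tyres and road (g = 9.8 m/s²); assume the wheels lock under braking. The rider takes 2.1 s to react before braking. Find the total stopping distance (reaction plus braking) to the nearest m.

Total stopping distance ≈ 31 m

17 mph × 0.44704 = 7.5997 m/s.
a = μg = 0.2 × 9.8 = 1.960 m/s².
Reaction distance = v·t_r = 7.5997 × 2.1 = 15.959 m.
Braking distance = v²/(2a) = 7.5997² / (2 × 1.960) = 57.755 / 3.920 = 14.733 m.
Total = 15.959 + 14.733 = 30.692 m.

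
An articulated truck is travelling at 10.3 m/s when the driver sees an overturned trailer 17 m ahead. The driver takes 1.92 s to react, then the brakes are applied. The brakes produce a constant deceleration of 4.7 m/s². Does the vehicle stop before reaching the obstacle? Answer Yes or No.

No

Reaction distance = 10.3000 × 1.92 = 19.776 m.
Braking distance = v²/(2a) = 106.090 / 9.400 = 11.286 m.
Total stopping distance = 19.776 + 11.286 = 31.062 m, vs 17 m available — it cannot stop in time and overshoots by 31.062 − 17 = 14.062 m.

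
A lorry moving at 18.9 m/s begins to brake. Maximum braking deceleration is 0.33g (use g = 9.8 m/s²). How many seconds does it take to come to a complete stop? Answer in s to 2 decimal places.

Braking time ≈ 5.84 s

a = 0.33 × 9.8 = 3.234 m/s².
Braking time = v/a = 18.9000 / 3.234 = 5.844 s.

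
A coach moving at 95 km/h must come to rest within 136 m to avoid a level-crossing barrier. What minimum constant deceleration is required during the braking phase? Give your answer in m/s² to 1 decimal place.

95 km/h ÷ 3.6 = 26.3889 m/s.
v² = 2a·d ⇒ a = v²/(2d) = 26.3889² / (2 × 136.000) = 696.374 / 272.000 = 2.5602 m/s².

Required deceleration ≈ 2.6 m/s²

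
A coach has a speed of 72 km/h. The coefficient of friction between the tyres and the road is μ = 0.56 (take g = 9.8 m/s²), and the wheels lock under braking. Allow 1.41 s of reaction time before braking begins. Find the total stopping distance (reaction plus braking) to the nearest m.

72 km/h ÷ 3.6 = 20.0000 m/s.
a = μg = 0.56 × 9.8 = 5.488 m/s².
Reaction distance = v·t_r = 20.0000 × 1.41 = 28.200 m.
Braking distance = v²/(2a) = 20.0000² / (2 × 5.488) = 400.000 / 10.976 = 36.443 m.
Total = 28.200 + 36.443 = 64.643 m.

Total stopping distance ≈ 65 m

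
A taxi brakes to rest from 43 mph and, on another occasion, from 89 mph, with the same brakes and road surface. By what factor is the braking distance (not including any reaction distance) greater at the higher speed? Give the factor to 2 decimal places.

Braking distance d = v²/(2a), so with a fixed, d ∝ v².
Factor = (89/43)² = 2.0698² = 4.2841.

Factor ≈ 4.28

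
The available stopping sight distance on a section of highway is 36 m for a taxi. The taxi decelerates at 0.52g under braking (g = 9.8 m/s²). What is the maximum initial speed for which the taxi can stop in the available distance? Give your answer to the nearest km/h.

Maximum speed ≈ 69 km/h

a = 0.52 × 9.8 = 5.096 m/s².
v²/(2a) = d ⇒ v = √(2 × 5.096 × 36) = √366.91 = 19.1549 m/s.
19.1549 m/s × 3.6 = 68.958 km/h.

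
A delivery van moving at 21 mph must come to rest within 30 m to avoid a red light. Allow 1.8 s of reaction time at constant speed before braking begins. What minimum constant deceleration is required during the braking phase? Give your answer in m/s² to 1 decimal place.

21 mph × 0.44704 = 9.3878 m/s.
Distance covered during reaction = 9.3878 × 1.8 = 16.898 m.
Distance available for braking: 30 − 16.898 = 13.102 m.
v² = 2a·d ⇒ a = v²/(2d) = 9.3878² / (2 × 13.102) = 88.131 / 26.204 = 3.3633 m/s².

Required deceleration ≈ 3.4 m/s²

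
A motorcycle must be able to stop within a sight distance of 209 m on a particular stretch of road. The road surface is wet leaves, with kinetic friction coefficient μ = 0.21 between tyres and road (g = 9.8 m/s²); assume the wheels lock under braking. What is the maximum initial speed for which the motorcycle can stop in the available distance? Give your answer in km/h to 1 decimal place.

Maximum speed ≈ 105.6 km/h

a = μg = 0.21 × 9.8 = 2.058 m/s².
v²/(2a) = d ⇒ v = √(2 × 2.058 × 209) = √860.24 = 29.3298 m/s.
29.3298 m/s × 3.6 = 105.587 km/h.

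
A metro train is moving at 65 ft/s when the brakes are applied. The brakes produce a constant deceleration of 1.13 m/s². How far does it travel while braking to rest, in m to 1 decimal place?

Braking distance ≈ 173.7 m

65 ft/s × 0.3048 = 19.8120 m/s.
Braking distance = v²/(2a) = 19.8120² / (2 × 1.130) = 392.515 / 2.260 = 173.679 m.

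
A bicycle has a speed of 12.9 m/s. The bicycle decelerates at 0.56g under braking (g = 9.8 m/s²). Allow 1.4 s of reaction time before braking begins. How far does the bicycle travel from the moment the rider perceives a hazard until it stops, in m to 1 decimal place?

a = 0.56 × 9.8 = 5.488 m/s².
Reaction distance = v·t_r = 12.9000 × 1.4 = 18.060 m.
Braking distance = v²/(2a) = 12.9000² / (2 × 5.488) = 166.410 / 10.976 = 15.161 m.
Total = 18.060 + 15.161 = 33.221 m.

Total stopping distance ≈ 33.2 m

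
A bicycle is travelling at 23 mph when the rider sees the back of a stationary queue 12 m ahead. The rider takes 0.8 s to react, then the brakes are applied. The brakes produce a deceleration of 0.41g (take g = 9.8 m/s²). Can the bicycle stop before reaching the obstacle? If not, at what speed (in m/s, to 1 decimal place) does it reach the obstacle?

No — it strikes the obstacle at 8.7 m/s

23 mph × 0.44704 = 10.2819 m/s.
a = 0.41 × 9.8 = 4.018 m/s².
Reaction distance = 10.2819 × 0.8 = 8.226 m.
Braking distance needed to stop: v²/(2a) = 105.717 / 8.036 = 13.155 m, so total needed = 8.226 + 13.155 = 21.381 m > 12 m — it cannot stop.
Distance remaining when braking begins: 12 − 8.226 = 3.774 m.
v² = v₀² − 2a·d = 105.717 − 2 × 4.018 × 3.774 = 75.389 m²/s².
v = √75.389 = 8.683 m/s.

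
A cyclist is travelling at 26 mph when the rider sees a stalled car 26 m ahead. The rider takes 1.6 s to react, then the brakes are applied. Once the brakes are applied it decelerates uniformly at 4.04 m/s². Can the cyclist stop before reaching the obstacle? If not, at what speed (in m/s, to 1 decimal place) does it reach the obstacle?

No — it strikes the obstacle at 8.7 m/s

26 mph × 0.44704 = 11.6230 m/s.
Reaction distance = 11.6230 × 1.6 = 18.597 m.
Braking distance needed to stop: v²/(2a) = 135.094 / 8.080 = 16.720 m, so total needed = 18.597 + 16.720 = 35.317 m > 26 m — it cannot stop.
Distance remaining when braking begins: 26 − 18.597 = 7.403 m.
v² = v₀² − 2a·d = 135.094 − 2 × 4.040 × 7.403 = 75.278 m²/s².
v = √75.278 = 8.676 m/s.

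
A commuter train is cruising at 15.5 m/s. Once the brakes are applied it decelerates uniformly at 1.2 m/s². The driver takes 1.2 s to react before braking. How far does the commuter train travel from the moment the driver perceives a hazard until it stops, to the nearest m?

Total stopping distance ≈ 119 m

Reaction distance = v·t_r = 15.5000 × 1.2 = 18.600 m.
Braking distance = v²/(2a) = 15.5000² / (2 × 1.200) = 240.250 / 2.400 = 100.104 m.
Total = 18.600 + 100.104 = 118.704 m.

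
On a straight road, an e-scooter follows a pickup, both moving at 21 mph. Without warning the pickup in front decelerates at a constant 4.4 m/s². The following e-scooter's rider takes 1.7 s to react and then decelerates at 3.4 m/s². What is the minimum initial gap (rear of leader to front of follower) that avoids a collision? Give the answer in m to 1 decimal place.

21 mph × 0.44704 = 9.3878 m/s.
Leader travels v²/(2a_L) = 88.131 / 8.800 = 10.015 m before stopping.
Follower covers v·t_r = 9.3878 × 1.7 = 15.959 m while reacting, then v²/(2a_F) = 88.131 / 6.800 = 12.960 m while braking, for a total of 15.959 + 12.960 = 28.919 m.
Since a_F ≤ a_L and the follower starts braking later, the follower is never slower than the leader, so the closest approach is when both have stopped.
Minimum gap = 28.919 − 10.015 = 18.904 m.

Minimum gap ≈ 18.9 m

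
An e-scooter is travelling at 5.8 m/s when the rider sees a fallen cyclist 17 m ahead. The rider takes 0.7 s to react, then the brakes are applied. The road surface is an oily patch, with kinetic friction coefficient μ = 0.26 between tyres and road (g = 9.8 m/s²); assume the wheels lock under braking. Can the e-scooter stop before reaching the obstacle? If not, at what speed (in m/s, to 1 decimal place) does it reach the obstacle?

a = μg = 0.26 × 9.8 = 2.548 m/s².
Reaction distance = 5.8000 × 0.7 = 4.060 m.
Braking distance = v²/(2a) = 33.640 / 5.096 = 6.601 m.
Total stopping distance = 4.060 + 6.601 = 10.661 m, vs 17 m available — it stops with 17 − 10.661 = 6.339 m to spare.

Yes — it stops about 6.3 m short of the obstacle, so it never reaches it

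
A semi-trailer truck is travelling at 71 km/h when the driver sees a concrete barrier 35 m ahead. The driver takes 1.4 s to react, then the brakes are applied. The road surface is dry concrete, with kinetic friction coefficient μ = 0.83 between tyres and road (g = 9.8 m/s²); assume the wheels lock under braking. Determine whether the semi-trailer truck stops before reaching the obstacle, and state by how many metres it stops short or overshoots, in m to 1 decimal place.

No — it overshoots by 16.5 m

71 km/h ÷ 3.6 = 19.7222 m/s.
a = μg = 0.83 × 9.8 = 8.134 m/s².
Reaction distance = 19.7222 × 1.4 = 27.611 m.
Braking distance = v²/(2a) = 388.965 / 16.268 = 23.910 m.
Total stopping distance = 27.611 + 23.910 = 51.521 m, vs 35 m available — it cannot stop in time and overshoots by 51.521 − 35 = 16.521 m.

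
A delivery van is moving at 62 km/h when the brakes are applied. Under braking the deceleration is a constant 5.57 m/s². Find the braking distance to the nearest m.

Braking distance ≈ 27 m

62 km/h ÷ 3.6 = 17.2222 m/s.
Braking distance = v²/(2a) = 17.2222² / (2 × 5.570) = 296.604 / 11.140 = 26.625 m.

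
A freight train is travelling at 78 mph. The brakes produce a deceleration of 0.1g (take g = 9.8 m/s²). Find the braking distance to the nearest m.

Braking distance ≈ 620 m

78 mph × 0.44704 = 34.8691 m/s.
a = 0.1 × 9.8 = 0.980 m/s².
Braking distance = v²/(2a) = 34.8691² / (2 × 0.980) = 1215.854 / 1.960 = 620.334 m.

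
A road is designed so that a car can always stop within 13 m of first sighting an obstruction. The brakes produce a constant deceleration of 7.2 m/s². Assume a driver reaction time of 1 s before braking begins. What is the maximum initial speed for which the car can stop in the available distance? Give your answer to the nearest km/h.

Stopping distance: v·t_r + v²/(2a) = 13 with t_r = 1 s and a = 7.200 m/s².
So v² + 14.400 v − 187.20 = 0.
Positive root: v = −a·t_r + √((a·t_r)² + 2a·d) = −7.200 + √(51.840 + 187.20) = 8.2609 m/s.
8.2609 m/s × 3.6 = 29.739 km/h.

Maximum speed ≈ 30 km/h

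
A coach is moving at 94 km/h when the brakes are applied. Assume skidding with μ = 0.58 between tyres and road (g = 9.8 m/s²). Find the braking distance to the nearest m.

Braking distance ≈ 60 m

94 km/h ÷ 3.6 = 26.1111 m/s.
a = μg = 0.58 × 9.8 = 5.684 m/s².
Braking distance = v²/(2a) = 26.1111² / (2 × 5.684) = 681.790 / 11.368 = 59.974 m.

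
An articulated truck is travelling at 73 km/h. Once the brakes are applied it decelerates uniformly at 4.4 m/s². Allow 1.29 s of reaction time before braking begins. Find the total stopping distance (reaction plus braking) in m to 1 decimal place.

73 km/h ÷ 3.6 = 20.2778 m/s.
Reaction distance = v·t_r = 20.2778 × 1.29 = 26.158 m.
Braking distance = v²/(2a) = 20.2778² / (2 × 4.400) = 411.189 / 8.800 = 46.726 m.
Total = 26.158 + 46.726 = 72.884 m.

Total stopping distance ≈ 72.9 m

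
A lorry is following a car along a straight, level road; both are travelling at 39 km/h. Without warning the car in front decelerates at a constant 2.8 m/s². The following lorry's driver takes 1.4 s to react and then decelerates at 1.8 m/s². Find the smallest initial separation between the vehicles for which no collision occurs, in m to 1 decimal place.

Minimum gap ≈ 26.8 m

39 km/h ÷ 3.6 = 10.8333 m/s.
Leader travels v²/(2a_L) = 117.360 / 5.600 = 20.957 m before stopping.
Follower covers v·t_r = 10.8333 × 1.4 = 15.167 m while reacting, then v²/(2a_F) = 117.360 / 3.600 = 32.600 m while braking, for a total of 15.167 + 32.600 = 47.767 m.
Since a_F ≤ a_L and the follower starts braking later, the follower is never slower than the leader, so the closest approach is when both have stopped.
Minimum gap = 47.767 − 20.957 = 26.810 m.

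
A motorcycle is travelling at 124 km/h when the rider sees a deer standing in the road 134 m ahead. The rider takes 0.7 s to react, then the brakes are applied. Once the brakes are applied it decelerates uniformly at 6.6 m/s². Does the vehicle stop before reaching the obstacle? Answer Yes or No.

Yes

124 km/h ÷ 3.6 = 34.4444 m/s.
Reaction distance = 34.4444 × 0.7 = 24.111 m.
Braking distance = v²/(2a) = 1186.417 / 13.200 = 89.880 m.
Total stopping distance = 24.111 + 89.880 = 113.991 m, vs 134 m available — it stops with 134 − 113.991 = 20.009 m to spare.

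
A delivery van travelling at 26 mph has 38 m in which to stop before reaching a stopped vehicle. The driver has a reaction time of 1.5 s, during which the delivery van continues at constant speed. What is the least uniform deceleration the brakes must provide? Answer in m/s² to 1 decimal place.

26 mph × 0.44704 = 11.6230 m/s.
Distance covered during reaction = 11.6230 × 1.5 = 17.434 m.
Distance available for braking: 38 − 17.434 = 20.566 m.
v² = 2a·d ⇒ a = v²/(2d) = 11.6230² / (2 × 20.566) = 135.094 / 41.132 = 3.2844 m/s².

Required deceleration ≈ 3.3 m/s²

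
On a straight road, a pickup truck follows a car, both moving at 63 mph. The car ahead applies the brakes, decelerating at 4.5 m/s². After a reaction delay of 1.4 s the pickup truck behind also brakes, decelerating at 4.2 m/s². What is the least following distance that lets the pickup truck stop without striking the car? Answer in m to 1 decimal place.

Minimum gap ≈ 45.7 m

63 mph × 0.44704 = 28.1635 m/s.
Leader travels v²/(2a_L) = 793.183 / 9.000 = 88.131 m before stopping.
Follower covers v·t_r = 28.1635 × 1.4 = 39.429 m while reacting, then v²/(2a_F) = 793.183 / 8.400 = 94.427 m while braking, for a total of 39.429 + 94.427 = 133.856 m.
Since a_F ≤ a_L and the follower starts braking later, the follower is never slower than the leader, so the closest approach is when both have stopped.
Minimum gap = 133.856 − 88.131 = 45.725 m.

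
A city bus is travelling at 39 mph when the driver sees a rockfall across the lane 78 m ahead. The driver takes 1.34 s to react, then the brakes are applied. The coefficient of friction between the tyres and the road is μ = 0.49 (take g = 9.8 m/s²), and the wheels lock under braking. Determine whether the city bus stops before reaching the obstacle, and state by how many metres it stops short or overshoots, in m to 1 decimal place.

39 mph × 0.44704 = 17.4346 m/s.
a = μg = 0.49 × 9.8 = 4.802 m/s².
Reaction distance = 17.4346 × 1.34 = 23.362 m.
Braking distance = v²/(2a) = 303.965 / 9.604 = 31.650 m.
Total stopping distance = 23.362 + 31.650 = 55.012 m, vs 78 m available — it stops with 78 − 55.012 = 22.988 m to spare.

Yes — it stops 23.0 m short of the obstacle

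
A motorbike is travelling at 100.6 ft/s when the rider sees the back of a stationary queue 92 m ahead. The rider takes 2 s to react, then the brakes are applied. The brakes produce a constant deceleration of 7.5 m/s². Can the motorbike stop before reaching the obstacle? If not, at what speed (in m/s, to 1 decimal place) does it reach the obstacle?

100.6 ft/s × 0.3048 = 30.6629 m/s.
Reaction distance = 30.6629 × 2 = 61.326 m.
Braking distance needed to stop: v²/(2a) = 940.213 / 15.000 = 62.681 m, so total needed = 61.326 + 62.681 = 124.007 m > 92 m — it cannot stop.
Distance remaining when braking begins: 92 − 61.326 = 30.674 m.
v² = v₀² − 2a·d = 940.213 − 2 × 7.500 × 30.674 = 480.103 m²/s².
v = √480.103 = 21.911 m/s.

No — it strikes the obstacle at 21.9 m/s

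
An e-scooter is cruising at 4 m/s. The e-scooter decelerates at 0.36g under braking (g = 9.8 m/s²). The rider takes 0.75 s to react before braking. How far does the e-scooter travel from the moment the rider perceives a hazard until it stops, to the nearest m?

a = 0.36 × 9.8 = 3.528 m/s².
Reaction distance = v·t_r = 4.0000 × 0.75 = 3.000 m.
Braking distance = v²/(2a) = 4.0000² / (2 × 3.528) = 16.000 / 7.056 = 2.268 m.
Total = 3.000 + 2.268 = 5.268 m.

Total stopping distance ≈ 5 m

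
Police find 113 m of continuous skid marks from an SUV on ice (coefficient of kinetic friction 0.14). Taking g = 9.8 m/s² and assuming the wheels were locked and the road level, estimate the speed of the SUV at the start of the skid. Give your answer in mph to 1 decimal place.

Initial speed ≈ 39.4 mph

Deceleration a = μg = 0.14 × 9.8 = 1.372 m/s².
v = √(2a·d) = √(2 × 1.372 × 113) = √310.072 = 17.6089 m/s.
= 17.6089 ÷ 0.44704 = 39.390 mph.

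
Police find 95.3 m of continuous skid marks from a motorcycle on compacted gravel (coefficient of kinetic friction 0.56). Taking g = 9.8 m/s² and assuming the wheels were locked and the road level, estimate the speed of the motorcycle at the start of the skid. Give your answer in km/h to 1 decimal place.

Deceleration a = μg = 0.56 × 9.8 = 5.488 m/s².
v = √(2a·d) = √(2 × 5.488 × 95.3) = √1046.013 = 32.3421 m/s.
= 32.3421 × 3.6 = 116.432 km/h.

Initial speed ≈ 116.4 km/h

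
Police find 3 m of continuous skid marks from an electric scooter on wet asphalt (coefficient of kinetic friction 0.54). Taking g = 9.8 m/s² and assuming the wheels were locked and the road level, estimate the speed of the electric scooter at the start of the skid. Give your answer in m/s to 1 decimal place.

Initial speed ≈ 5.6 m/s

Deceleration a = μg = 0.54 × 9.8 = 5.292 m/s².
v = √(2a·d) = √(2 × 5.292 × 3) = √31.752 = 5.6349 m/s.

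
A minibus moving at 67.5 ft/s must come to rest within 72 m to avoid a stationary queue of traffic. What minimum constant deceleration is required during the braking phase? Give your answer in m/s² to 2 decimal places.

67.5 ft/s × 0.3048 = 20.5740 m/s.
v² = 2a·d ⇒ a = v²/(2d) = 20.5740² / (2 × 72.000) = 423.289 / 144.000 = 2.9395 m/s².

Required deceleration ≈ 2.94 m/s²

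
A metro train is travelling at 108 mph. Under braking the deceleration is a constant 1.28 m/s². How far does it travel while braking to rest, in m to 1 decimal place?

Braking distance ≈ 910.5 m

108 mph × 0.44704 = 48.2803 m/s.
Braking distance = v²/(2a) = 48.2803² / (2 × 1.280) = 2330.987 / 2.560 = 910.542 m.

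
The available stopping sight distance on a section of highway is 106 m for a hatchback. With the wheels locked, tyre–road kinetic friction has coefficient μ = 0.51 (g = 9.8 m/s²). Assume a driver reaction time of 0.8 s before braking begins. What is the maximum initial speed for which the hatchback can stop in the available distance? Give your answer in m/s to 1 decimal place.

a = μg = 0.51 × 9.8 = 4.998 m/s².
Stopping distance: v·t_r + v²/(2a) = 106 with t_r = 0.8 s and a = 4.998 m/s².
So v² + 7.997 v − 1059.58 = 0.
Positive root: v = −a·t_r + √((a·t_r)² + 2a·d) = −3.998 + √(15.984 + 1059.58) = 28.7978 m/s.

Maximum speed ≈ 28.8 m/s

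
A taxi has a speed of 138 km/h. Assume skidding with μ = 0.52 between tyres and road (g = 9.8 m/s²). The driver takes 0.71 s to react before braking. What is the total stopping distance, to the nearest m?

Total stopping distance ≈ 171 m

138 km/h ÷ 3.6 = 38.3333 m/s.
a = μg = 0.52 × 9.8 = 5.096 m/s².
Reaction distance = v·t_r = 38.3333 × 0.71 = 27.217 m.
Braking distance = v²/(2a) = 38.3333² / (2 × 5.096) = 1469.442 / 10.192 = 144.176 m.
Total = 27.217 + 144.176 = 171.393 m.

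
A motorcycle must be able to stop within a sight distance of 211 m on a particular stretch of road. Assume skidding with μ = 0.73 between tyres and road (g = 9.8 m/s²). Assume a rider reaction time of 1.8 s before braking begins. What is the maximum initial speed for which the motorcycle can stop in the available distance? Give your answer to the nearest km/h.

Maximum speed ≈ 157 km/h

a = μg = 0.73 × 9.8 = 7.154 m/s².
Stopping distance: v·t_r + v²/(2a) = 211 with t_r = 1.8 s and a = 7.154 m/s².
So v² + 25.754 v − 3018.99 = 0.
Positive root: v = −a·t_r + √((a·t_r)² + 2a·d) = −12.877 + √(165.817 + 3018.99) = 43.5571 m/s.
43.5571 m/s × 3.6 = 156.806 km/h.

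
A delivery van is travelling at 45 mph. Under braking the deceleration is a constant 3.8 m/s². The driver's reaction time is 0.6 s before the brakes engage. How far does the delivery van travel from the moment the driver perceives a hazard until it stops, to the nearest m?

Total stopping distance ≈ 65 m

45 mph × 0.44704 = 20.1168 m/s.
Reaction distance = v·t_r = 20.1168 × 0.6 = 12.070 m.
Braking distance = v²/(2a) = 20.1168² / (2 × 3.800) = 404.686 / 7.600 = 53.248 m.
Total = 12.070 + 53.248 = 65.318 m.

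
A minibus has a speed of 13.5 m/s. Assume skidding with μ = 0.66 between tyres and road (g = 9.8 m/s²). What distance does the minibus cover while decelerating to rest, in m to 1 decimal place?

a = μg = 0.66 × 9.8 = 6.468 m/s².
Braking distance = v²/(2a) = 13.5000² / (2 × 6.468) = 182.250 / 12.936 = 14.089 m.

Braking distance ≈ 14.1 m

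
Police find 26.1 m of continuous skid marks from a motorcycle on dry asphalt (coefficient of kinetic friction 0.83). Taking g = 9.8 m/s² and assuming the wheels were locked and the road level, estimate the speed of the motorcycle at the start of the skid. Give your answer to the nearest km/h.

Deceleration a = μg = 0.83 × 9.8 = 8.134 m/s².
v = √(2a·d) = √(2 × 8.134 × 26.1) = √424.595 = 20.6057 m/s.
= 20.6057 × 3.6 = 74.181 km/h.

Initial speed ≈ 74 km/h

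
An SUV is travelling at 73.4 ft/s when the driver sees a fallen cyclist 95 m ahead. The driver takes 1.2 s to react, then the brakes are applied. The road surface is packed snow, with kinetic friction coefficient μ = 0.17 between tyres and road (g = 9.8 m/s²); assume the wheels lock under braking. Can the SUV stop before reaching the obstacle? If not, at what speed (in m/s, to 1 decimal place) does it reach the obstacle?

No — it strikes the obstacle at 16.5 m/s

73.4 ft/s × 0.3048 = 22.3723 m/s.
a = μg = 0.17 × 9.8 = 1.666 m/s².
Reaction distance = 22.3723 × 1.2 = 26.847 m.
Braking distance needed to stop: v²/(2a) = 500.520 / 3.332 = 150.216 m, so total needed = 26.847 + 150.216 = 177.063 m > 95 m — it cannot stop.
Distance remaining when braking begins: 95 − 26.847 = 68.153 m.
v² = v₀² − 2a·d = 500.520 − 2 × 1.666 × 68.153 = 273.434 m²/s².
v = √273.434 = 16.536 m/s.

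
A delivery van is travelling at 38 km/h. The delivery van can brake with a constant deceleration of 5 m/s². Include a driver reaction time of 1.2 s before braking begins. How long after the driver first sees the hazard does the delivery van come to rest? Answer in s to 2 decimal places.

Total time ≈ 3.31 s

38 km/h ÷ 3.6 = 10.5556 m/s.
Braking time = v/a = 10.5556 / 5.000 = 2.111 s.
Total = 1.2 + 2.111 = 3.311 s.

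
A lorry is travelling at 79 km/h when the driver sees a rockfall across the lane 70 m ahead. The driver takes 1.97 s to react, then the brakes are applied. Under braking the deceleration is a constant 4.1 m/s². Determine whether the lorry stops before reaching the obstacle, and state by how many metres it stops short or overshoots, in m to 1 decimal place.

No — it overshoots by 32.0 m

79 km/h ÷ 3.6 = 21.9444 m/s.
Reaction distance = 21.9444 × 1.97 = 43.230 m.
Braking distance = v²/(2a) = 481.557 / 8.200 = 58.726 m.
Total stopping distance = 43.230 + 58.726 = 101.956 m, vs 70 m available — it cannot stop in time and overshoots by 101.956 − 70 = 31.956 m.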